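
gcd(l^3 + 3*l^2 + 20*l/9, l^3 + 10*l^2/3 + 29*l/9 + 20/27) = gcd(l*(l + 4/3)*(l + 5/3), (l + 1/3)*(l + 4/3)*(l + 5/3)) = l^2 + 3*l + 20/9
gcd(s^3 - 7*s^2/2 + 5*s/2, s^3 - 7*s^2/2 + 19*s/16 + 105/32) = s - 5/2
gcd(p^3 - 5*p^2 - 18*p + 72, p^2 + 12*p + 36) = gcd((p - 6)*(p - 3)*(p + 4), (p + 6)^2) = 1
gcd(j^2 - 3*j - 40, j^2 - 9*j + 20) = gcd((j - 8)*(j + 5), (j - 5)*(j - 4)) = 1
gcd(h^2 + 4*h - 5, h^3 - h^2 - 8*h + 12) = 1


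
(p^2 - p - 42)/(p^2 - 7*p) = (p + 6)/p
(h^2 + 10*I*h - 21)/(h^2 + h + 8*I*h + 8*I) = (h^2 + 10*I*h - 21)/(h^2 + h + 8*I*h + 8*I)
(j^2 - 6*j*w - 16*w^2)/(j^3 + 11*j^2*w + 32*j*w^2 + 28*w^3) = (j - 8*w)/(j^2 + 9*j*w + 14*w^2)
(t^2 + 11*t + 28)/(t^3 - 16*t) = (t + 7)/(t*(t - 4))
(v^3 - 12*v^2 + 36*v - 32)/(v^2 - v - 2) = (v^2 - 10*v + 16)/(v + 1)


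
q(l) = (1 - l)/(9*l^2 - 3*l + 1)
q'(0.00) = 2.00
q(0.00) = 1.00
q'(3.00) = 0.01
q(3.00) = -0.03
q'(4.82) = 0.00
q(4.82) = -0.02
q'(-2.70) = 0.02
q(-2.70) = 0.05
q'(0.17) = -1.42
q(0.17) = 1.11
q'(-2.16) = 0.03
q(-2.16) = 0.06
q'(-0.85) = 0.24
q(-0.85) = 0.18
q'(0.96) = -0.17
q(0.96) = 0.01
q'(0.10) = 0.46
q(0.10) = 1.14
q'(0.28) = -3.12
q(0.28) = 0.83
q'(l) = (1 - l)*(3 - 18*l)/(9*l^2 - 3*l + 1)^2 - 1/(9*l^2 - 3*l + 1)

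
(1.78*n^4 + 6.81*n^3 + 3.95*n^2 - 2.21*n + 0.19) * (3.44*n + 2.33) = 6.1232*n^5 + 27.5738*n^4 + 29.4553*n^3 + 1.6011*n^2 - 4.4957*n + 0.4427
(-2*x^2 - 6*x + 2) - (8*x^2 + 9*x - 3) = -10*x^2 - 15*x + 5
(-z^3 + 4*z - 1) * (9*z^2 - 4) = -9*z^5 + 40*z^3 - 9*z^2 - 16*z + 4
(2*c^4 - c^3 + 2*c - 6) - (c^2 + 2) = 2*c^4 - c^3 - c^2 + 2*c - 8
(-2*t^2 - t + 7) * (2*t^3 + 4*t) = -4*t^5 - 2*t^4 + 6*t^3 - 4*t^2 + 28*t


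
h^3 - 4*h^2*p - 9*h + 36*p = (h - 3)*(h + 3)*(h - 4*p)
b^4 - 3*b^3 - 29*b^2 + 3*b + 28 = (b - 7)*(b - 1)*(b + 1)*(b + 4)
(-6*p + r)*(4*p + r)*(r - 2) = -24*p^2*r + 48*p^2 - 2*p*r^2 + 4*p*r + r^3 - 2*r^2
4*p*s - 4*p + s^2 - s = (4*p + s)*(s - 1)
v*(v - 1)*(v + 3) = v^3 + 2*v^2 - 3*v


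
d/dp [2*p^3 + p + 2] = 6*p^2 + 1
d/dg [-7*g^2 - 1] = -14*g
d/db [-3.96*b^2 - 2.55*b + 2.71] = -7.92*b - 2.55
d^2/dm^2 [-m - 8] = 0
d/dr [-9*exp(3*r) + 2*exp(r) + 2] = (2 - 27*exp(2*r))*exp(r)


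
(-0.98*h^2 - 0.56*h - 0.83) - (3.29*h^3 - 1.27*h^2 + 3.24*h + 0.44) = -3.29*h^3 + 0.29*h^2 - 3.8*h - 1.27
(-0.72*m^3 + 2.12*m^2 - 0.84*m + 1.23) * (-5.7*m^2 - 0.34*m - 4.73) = 4.104*m^5 - 11.8392*m^4 + 7.4728*m^3 - 16.753*m^2 + 3.555*m - 5.8179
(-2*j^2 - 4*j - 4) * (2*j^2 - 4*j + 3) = -4*j^4 + 2*j^2 + 4*j - 12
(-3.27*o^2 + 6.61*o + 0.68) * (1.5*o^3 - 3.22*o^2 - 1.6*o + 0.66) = -4.905*o^5 + 20.4444*o^4 - 15.0322*o^3 - 14.9238*o^2 + 3.2746*o + 0.4488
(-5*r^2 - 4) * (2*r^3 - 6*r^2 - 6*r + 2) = -10*r^5 + 30*r^4 + 22*r^3 + 14*r^2 + 24*r - 8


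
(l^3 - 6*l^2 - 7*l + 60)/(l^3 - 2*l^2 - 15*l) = (l - 4)/l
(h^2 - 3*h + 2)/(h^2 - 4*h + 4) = (h - 1)/(h - 2)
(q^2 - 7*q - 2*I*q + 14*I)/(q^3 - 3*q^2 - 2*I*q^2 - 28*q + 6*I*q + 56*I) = 1/(q + 4)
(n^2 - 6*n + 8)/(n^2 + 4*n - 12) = (n - 4)/(n + 6)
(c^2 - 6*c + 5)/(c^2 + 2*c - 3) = (c - 5)/(c + 3)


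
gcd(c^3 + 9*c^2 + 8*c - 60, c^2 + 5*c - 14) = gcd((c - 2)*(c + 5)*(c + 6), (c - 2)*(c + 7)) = c - 2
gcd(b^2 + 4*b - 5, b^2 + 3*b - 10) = b + 5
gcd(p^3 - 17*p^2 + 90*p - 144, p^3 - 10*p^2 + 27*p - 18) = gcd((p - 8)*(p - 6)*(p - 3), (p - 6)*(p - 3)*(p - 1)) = p^2 - 9*p + 18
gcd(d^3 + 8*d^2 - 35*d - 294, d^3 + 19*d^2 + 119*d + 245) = d^2 + 14*d + 49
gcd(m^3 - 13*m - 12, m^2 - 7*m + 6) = 1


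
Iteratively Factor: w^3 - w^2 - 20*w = (w)*(w^2 - w - 20) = w*(w - 5)*(w + 4)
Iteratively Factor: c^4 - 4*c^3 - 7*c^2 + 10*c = (c - 1)*(c^3 - 3*c^2 - 10*c) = (c - 5)*(c - 1)*(c^2 + 2*c) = (c - 5)*(c - 1)*(c + 2)*(c)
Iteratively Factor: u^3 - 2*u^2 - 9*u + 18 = (u - 3)*(u^2 + u - 6) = (u - 3)*(u - 2)*(u + 3)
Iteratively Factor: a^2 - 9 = (a - 3)*(a + 3)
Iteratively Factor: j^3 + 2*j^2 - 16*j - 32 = (j - 4)*(j^2 + 6*j + 8) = (j - 4)*(j + 4)*(j + 2)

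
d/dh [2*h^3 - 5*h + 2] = 6*h^2 - 5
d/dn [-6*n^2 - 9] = -12*n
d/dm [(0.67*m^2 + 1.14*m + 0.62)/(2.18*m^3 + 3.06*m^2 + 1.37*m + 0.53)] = (-1.4606*m^4 - 4.9704*m^3 - 6.6253*m^2 - 3.0842*m - 0.2452)/(4.7524*m^6 + 13.3416*m^5 + 15.3368*m^4 + 10.6952*m^3 + 5.1205*m^2 + 1.4522*m + 0.2809)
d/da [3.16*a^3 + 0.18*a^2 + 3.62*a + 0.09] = 9.48*a^2 + 0.36*a + 3.62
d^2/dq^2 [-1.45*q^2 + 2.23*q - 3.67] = -2.90000000000000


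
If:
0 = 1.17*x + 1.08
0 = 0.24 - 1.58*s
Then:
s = 0.15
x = -0.92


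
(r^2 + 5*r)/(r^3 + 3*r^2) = (r + 5)/(r*(r + 3))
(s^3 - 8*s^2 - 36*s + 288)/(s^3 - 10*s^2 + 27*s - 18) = (s^2 - 2*s - 48)/(s^2 - 4*s + 3)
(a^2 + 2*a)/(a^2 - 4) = a/(a - 2)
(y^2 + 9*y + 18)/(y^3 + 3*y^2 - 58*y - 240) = (y + 3)/(y^2 - 3*y - 40)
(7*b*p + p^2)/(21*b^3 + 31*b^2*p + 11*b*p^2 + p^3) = p/(3*b^2 + 4*b*p + p^2)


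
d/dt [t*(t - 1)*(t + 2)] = 3*t^2 + 2*t - 2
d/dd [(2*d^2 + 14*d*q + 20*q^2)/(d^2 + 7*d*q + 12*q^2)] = q^2*(8*d + 28*q)/(d^2 + 7*d*q + 12*q^2)^2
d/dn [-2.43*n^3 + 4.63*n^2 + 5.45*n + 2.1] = -7.29*n^2 + 9.26*n + 5.45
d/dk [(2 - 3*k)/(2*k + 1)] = -7/(2*k + 1)^2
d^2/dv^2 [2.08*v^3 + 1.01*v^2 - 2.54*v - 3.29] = 12.48*v + 2.02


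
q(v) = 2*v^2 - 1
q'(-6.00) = -24.00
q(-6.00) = 71.00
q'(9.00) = 36.00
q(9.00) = 161.00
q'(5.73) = 22.92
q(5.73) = 64.67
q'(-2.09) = -8.36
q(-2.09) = 7.74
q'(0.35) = 1.40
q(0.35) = -0.76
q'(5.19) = 20.76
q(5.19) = 52.87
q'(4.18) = 16.72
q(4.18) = 33.94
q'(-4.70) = -18.80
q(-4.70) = 43.18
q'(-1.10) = -4.40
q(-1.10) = 1.42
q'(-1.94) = -7.76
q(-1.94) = 6.53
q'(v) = 4*v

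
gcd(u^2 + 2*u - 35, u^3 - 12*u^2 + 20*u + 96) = 1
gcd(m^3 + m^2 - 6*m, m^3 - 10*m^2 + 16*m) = m^2 - 2*m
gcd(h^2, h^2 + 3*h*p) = h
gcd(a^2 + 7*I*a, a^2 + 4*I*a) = a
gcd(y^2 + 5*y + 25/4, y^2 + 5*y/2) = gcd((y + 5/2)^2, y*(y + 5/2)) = y + 5/2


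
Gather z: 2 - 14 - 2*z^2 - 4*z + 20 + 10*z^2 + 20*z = 8*z^2 + 16*z + 8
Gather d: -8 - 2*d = -2*d - 8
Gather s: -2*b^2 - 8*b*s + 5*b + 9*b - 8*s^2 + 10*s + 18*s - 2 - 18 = -2*b^2 + 14*b - 8*s^2 + s*(28 - 8*b) - 20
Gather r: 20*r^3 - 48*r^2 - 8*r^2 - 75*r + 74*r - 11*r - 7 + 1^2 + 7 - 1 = 20*r^3 - 56*r^2 - 12*r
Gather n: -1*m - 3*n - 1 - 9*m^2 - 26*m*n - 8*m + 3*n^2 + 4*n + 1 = -9*m^2 - 9*m + 3*n^2 + n*(1 - 26*m)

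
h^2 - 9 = (h - 3)*(h + 3)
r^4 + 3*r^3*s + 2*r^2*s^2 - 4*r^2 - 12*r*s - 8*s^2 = (r - 2)*(r + 2)*(r + s)*(r + 2*s)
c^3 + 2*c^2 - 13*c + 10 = (c - 2)*(c - 1)*(c + 5)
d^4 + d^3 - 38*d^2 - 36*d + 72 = (d - 6)*(d - 1)*(d + 2)*(d + 6)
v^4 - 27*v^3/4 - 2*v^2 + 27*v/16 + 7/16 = (v - 7)*(v - 1/2)*(v + 1/4)*(v + 1/2)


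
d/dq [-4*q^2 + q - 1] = 1 - 8*q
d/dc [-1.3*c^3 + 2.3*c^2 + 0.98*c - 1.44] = -3.9*c^2 + 4.6*c + 0.98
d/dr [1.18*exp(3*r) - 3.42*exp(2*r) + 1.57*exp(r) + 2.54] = (3.54*exp(2*r) - 6.84*exp(r) + 1.57)*exp(r)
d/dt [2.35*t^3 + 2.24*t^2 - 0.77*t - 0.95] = 7.05*t^2 + 4.48*t - 0.77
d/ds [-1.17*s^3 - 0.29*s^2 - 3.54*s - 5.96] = -3.51*s^2 - 0.58*s - 3.54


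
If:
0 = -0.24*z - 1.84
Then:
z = -7.67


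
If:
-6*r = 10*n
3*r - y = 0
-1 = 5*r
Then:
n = 3/25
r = -1/5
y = -3/5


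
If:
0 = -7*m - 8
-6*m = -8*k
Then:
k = -6/7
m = -8/7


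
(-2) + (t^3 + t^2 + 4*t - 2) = t^3 + t^2 + 4*t - 4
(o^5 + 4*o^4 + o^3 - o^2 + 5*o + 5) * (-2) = -2*o^5 - 8*o^4 - 2*o^3 + 2*o^2 - 10*o - 10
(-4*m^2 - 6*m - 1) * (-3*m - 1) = 12*m^3 + 22*m^2 + 9*m + 1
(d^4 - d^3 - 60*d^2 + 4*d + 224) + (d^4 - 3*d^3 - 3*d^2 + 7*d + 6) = 2*d^4 - 4*d^3 - 63*d^2 + 11*d + 230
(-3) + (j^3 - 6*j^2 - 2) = j^3 - 6*j^2 - 5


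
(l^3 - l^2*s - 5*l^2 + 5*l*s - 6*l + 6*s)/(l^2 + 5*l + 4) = (l^2 - l*s - 6*l + 6*s)/(l + 4)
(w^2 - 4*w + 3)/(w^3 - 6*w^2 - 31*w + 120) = (w - 1)/(w^2 - 3*w - 40)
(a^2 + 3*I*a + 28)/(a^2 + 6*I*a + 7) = (a - 4*I)/(a - I)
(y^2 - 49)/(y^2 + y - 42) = (y - 7)/(y - 6)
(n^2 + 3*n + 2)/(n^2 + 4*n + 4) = (n + 1)/(n + 2)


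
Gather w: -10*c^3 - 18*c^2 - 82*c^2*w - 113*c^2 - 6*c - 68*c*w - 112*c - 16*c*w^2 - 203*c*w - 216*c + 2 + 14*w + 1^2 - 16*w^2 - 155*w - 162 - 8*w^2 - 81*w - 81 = -10*c^3 - 131*c^2 - 334*c + w^2*(-16*c - 24) + w*(-82*c^2 - 271*c - 222) - 240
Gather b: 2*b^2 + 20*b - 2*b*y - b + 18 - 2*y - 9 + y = 2*b^2 + b*(19 - 2*y) - y + 9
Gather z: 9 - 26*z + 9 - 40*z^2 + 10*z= -40*z^2 - 16*z + 18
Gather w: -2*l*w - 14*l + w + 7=-14*l + w*(1 - 2*l) + 7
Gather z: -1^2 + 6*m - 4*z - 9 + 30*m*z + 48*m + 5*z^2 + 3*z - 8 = 54*m + 5*z^2 + z*(30*m - 1) - 18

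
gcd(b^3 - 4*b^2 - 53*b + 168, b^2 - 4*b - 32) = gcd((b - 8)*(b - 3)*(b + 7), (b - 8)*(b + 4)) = b - 8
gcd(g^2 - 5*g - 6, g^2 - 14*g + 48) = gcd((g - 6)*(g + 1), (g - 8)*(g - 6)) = g - 6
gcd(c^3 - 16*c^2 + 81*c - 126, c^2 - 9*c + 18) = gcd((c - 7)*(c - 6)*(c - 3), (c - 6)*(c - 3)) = c^2 - 9*c + 18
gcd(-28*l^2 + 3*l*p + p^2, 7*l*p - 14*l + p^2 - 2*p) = 7*l + p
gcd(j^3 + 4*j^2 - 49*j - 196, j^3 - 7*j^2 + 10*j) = 1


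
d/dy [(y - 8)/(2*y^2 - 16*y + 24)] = (y^2/2 - 4*y - (y - 8)*(y - 4) + 6)/(y^2 - 8*y + 12)^2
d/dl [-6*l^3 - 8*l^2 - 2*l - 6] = -18*l^2 - 16*l - 2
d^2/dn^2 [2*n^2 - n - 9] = 4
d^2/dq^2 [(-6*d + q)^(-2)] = 6/(6*d - q)^4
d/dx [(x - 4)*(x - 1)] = 2*x - 5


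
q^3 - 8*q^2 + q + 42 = (q - 7)*(q - 3)*(q + 2)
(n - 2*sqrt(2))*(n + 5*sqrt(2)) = n^2 + 3*sqrt(2)*n - 20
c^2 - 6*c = c*(c - 6)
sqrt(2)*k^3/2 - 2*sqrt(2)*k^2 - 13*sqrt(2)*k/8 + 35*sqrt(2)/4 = (k - 7/2)*(k - 5/2)*(sqrt(2)*k/2 + sqrt(2))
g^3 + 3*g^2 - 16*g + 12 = (g - 2)*(g - 1)*(g + 6)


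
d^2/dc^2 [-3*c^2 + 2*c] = -6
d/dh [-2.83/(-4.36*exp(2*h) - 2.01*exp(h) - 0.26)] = (-24.6776*exp(h) - 5.6883)*exp(h)/(4.36*exp(2*h) + 2.01*exp(h) + 0.26)^2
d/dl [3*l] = 3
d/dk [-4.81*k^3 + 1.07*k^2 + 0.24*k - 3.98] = -14.43*k^2 + 2.14*k + 0.24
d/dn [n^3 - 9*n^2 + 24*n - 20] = 3*n^2 - 18*n + 24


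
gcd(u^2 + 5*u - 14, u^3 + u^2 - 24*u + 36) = u - 2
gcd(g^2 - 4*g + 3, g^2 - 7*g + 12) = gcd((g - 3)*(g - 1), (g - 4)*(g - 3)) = g - 3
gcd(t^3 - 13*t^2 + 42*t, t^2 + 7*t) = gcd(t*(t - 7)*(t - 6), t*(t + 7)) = t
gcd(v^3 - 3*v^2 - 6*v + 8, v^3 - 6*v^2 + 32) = v^2 - 2*v - 8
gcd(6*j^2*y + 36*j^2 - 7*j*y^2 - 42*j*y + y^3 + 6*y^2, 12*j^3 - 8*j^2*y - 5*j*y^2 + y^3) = 6*j^2 - 7*j*y + y^2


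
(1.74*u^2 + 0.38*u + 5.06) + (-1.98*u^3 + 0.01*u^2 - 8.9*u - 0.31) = -1.98*u^3 + 1.75*u^2 - 8.52*u + 4.75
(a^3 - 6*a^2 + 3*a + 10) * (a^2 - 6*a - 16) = a^5 - 12*a^4 + 23*a^3 + 88*a^2 - 108*a - 160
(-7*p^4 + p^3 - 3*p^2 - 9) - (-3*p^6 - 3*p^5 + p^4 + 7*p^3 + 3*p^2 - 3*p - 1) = 3*p^6 + 3*p^5 - 8*p^4 - 6*p^3 - 6*p^2 + 3*p - 8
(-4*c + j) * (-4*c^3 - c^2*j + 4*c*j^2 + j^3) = 16*c^4 - 17*c^2*j^2 + j^4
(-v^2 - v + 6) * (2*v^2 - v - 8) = -2*v^4 - v^3 + 21*v^2 + 2*v - 48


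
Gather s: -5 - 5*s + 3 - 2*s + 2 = -7*s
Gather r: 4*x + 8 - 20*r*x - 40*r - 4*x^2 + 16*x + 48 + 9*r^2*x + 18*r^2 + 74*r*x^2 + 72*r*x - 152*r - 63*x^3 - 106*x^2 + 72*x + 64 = r^2*(9*x + 18) + r*(74*x^2 + 52*x - 192) - 63*x^3 - 110*x^2 + 92*x + 120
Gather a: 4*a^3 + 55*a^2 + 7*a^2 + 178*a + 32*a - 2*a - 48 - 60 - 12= 4*a^3 + 62*a^2 + 208*a - 120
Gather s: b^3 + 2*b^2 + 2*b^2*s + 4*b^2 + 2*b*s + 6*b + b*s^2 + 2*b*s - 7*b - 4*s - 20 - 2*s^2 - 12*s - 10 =b^3 + 6*b^2 - b + s^2*(b - 2) + s*(2*b^2 + 4*b - 16) - 30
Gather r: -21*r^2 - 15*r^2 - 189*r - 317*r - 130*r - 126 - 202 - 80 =-36*r^2 - 636*r - 408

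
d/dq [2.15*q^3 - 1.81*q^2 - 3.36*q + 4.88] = 6.45*q^2 - 3.62*q - 3.36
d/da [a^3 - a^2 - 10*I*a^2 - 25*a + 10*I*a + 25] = 3*a^2 - 2*a - 20*I*a - 25 + 10*I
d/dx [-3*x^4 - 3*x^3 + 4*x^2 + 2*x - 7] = -12*x^3 - 9*x^2 + 8*x + 2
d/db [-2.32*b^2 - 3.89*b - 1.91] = -4.64*b - 3.89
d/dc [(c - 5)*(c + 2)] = 2*c - 3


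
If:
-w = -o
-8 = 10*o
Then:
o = -4/5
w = -4/5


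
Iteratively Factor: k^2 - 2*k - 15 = (k + 3)*(k - 5)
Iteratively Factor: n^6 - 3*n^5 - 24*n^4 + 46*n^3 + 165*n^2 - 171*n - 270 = (n - 2)*(n^5 - n^4 - 26*n^3 - 6*n^2 + 153*n + 135) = (n - 5)*(n - 2)*(n^4 + 4*n^3 - 6*n^2 - 36*n - 27) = (n - 5)*(n - 2)*(n + 3)*(n^3 + n^2 - 9*n - 9) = (n - 5)*(n - 2)*(n + 1)*(n + 3)*(n^2 - 9) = (n - 5)*(n - 3)*(n - 2)*(n + 1)*(n + 3)*(n + 3)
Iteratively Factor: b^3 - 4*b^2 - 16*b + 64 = (b - 4)*(b^2 - 16) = (b - 4)*(b + 4)*(b - 4)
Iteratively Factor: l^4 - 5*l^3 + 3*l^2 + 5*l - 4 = (l - 1)*(l^3 - 4*l^2 - l + 4) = (l - 1)^2*(l^2 - 3*l - 4) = (l - 4)*(l - 1)^2*(l + 1)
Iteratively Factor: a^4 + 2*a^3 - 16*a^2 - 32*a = (a + 2)*(a^3 - 16*a) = (a - 4)*(a + 2)*(a^2 + 4*a) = a*(a - 4)*(a + 2)*(a + 4)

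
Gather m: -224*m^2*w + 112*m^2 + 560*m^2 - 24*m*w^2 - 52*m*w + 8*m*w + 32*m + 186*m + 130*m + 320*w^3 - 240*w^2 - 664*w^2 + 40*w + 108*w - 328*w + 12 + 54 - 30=m^2*(672 - 224*w) + m*(-24*w^2 - 44*w + 348) + 320*w^3 - 904*w^2 - 180*w + 36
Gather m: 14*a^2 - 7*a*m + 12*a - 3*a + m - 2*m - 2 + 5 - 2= 14*a^2 + 9*a + m*(-7*a - 1) + 1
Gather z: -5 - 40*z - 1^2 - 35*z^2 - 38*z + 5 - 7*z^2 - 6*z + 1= -42*z^2 - 84*z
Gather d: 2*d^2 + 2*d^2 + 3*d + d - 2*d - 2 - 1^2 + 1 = 4*d^2 + 2*d - 2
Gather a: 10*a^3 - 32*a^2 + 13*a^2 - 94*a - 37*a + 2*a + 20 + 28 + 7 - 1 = 10*a^3 - 19*a^2 - 129*a + 54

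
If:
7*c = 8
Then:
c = 8/7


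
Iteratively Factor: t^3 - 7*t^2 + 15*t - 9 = (t - 1)*(t^2 - 6*t + 9) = (t - 3)*(t - 1)*(t - 3)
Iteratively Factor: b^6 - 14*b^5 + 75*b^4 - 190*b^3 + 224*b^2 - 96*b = (b - 1)*(b^5 - 13*b^4 + 62*b^3 - 128*b^2 + 96*b) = (b - 4)*(b - 1)*(b^4 - 9*b^3 + 26*b^2 - 24*b) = (b - 4)*(b - 3)*(b - 1)*(b^3 - 6*b^2 + 8*b) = (b - 4)*(b - 3)*(b - 2)*(b - 1)*(b^2 - 4*b) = b*(b - 4)*(b - 3)*(b - 2)*(b - 1)*(b - 4)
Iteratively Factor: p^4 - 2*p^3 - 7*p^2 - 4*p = (p + 1)*(p^3 - 3*p^2 - 4*p) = (p + 1)^2*(p^2 - 4*p) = (p - 4)*(p + 1)^2*(p)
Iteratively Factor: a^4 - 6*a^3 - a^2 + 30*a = (a - 5)*(a^3 - a^2 - 6*a) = (a - 5)*(a - 3)*(a^2 + 2*a) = a*(a - 5)*(a - 3)*(a + 2)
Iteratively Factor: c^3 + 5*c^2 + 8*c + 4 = (c + 2)*(c^2 + 3*c + 2) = (c + 1)*(c + 2)*(c + 2)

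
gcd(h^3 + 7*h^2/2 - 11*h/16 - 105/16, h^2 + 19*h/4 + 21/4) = h^2 + 19*h/4 + 21/4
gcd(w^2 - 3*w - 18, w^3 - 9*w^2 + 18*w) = w - 6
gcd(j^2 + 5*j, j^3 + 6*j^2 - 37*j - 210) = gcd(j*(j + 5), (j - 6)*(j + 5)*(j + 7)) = j + 5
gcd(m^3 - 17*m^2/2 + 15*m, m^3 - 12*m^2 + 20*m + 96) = m - 6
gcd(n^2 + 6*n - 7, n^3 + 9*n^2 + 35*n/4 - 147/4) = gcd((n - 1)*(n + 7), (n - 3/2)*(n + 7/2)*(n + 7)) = n + 7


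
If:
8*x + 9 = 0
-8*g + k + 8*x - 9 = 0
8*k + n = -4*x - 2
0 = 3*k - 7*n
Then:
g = -2089/944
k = 35/118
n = 15/118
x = -9/8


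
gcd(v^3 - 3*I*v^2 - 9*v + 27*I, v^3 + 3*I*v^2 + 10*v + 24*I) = v - 3*I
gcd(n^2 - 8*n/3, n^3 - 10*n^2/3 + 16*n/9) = n^2 - 8*n/3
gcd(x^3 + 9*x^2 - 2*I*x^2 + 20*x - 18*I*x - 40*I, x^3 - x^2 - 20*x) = x + 4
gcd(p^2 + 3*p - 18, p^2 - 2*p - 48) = p + 6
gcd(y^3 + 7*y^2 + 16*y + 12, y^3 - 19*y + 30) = 1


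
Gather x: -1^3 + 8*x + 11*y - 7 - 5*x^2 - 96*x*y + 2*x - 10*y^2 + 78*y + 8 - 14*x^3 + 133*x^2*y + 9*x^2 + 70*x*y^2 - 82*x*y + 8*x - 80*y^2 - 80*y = -14*x^3 + x^2*(133*y + 4) + x*(70*y^2 - 178*y + 18) - 90*y^2 + 9*y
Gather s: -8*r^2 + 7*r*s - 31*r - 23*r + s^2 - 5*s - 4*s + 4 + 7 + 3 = -8*r^2 - 54*r + s^2 + s*(7*r - 9) + 14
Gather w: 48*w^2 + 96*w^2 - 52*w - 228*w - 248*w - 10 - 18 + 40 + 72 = 144*w^2 - 528*w + 84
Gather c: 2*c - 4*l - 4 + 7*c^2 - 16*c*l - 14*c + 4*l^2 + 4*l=7*c^2 + c*(-16*l - 12) + 4*l^2 - 4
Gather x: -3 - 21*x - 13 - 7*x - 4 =-28*x - 20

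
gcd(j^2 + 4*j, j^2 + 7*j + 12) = j + 4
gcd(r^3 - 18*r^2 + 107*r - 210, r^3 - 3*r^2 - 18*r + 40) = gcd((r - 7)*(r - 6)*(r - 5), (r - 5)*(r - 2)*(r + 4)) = r - 5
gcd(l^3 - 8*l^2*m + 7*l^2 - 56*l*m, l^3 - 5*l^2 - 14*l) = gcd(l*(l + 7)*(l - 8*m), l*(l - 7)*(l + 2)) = l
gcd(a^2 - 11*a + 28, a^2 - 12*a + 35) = a - 7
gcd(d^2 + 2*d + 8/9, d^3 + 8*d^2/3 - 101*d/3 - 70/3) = d + 2/3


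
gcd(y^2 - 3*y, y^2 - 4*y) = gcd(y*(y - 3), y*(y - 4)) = y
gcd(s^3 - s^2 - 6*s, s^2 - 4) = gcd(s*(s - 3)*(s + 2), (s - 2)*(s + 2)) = s + 2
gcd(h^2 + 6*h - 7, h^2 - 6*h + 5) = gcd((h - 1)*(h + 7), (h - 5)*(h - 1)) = h - 1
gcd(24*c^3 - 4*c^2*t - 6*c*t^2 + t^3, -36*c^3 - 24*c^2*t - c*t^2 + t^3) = -12*c^2 - 4*c*t + t^2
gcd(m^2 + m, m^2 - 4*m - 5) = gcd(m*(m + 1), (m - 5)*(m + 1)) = m + 1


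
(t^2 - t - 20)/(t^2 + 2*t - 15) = (t^2 - t - 20)/(t^2 + 2*t - 15)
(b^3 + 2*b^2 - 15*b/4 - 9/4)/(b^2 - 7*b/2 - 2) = (2*b^2 + 3*b - 9)/(2*(b - 4))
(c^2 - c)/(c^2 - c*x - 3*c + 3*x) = c*(c - 1)/(c^2 - c*x - 3*c + 3*x)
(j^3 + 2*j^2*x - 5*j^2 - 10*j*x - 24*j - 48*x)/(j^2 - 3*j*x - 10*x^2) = (-j^2 + 5*j + 24)/(-j + 5*x)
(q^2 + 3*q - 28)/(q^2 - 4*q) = (q + 7)/q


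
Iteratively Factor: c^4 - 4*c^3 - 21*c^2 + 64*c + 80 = (c + 4)*(c^3 - 8*c^2 + 11*c + 20) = (c + 1)*(c + 4)*(c^2 - 9*c + 20) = (c - 5)*(c + 1)*(c + 4)*(c - 4)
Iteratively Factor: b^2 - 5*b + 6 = (b - 2)*(b - 3)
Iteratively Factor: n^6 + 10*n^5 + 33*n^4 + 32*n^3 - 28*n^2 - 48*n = (n)*(n^5 + 10*n^4 + 33*n^3 + 32*n^2 - 28*n - 48) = n*(n - 1)*(n^4 + 11*n^3 + 44*n^2 + 76*n + 48) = n*(n - 1)*(n + 3)*(n^3 + 8*n^2 + 20*n + 16) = n*(n - 1)*(n + 2)*(n + 3)*(n^2 + 6*n + 8) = n*(n - 1)*(n + 2)^2*(n + 3)*(n + 4)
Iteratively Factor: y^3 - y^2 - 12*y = (y)*(y^2 - y - 12) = y*(y - 4)*(y + 3)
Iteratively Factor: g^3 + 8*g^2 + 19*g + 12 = (g + 3)*(g^2 + 5*g + 4) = (g + 1)*(g + 3)*(g + 4)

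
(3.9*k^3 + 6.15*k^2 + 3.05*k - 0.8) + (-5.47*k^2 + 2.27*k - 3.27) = 3.9*k^3 + 0.680000000000001*k^2 + 5.32*k - 4.07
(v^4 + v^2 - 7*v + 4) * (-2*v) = -2*v^5 - 2*v^3 + 14*v^2 - 8*v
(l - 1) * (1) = l - 1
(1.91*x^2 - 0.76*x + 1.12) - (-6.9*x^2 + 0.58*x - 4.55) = 8.81*x^2 - 1.34*x + 5.67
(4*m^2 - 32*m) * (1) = 4*m^2 - 32*m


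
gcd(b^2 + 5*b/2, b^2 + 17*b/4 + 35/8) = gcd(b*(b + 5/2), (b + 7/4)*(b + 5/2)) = b + 5/2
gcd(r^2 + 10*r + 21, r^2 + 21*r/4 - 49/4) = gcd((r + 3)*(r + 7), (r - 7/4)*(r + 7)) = r + 7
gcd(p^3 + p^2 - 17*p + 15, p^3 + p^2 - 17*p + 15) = p^3 + p^2 - 17*p + 15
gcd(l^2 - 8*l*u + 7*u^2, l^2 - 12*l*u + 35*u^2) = -l + 7*u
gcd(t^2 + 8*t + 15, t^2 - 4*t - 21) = t + 3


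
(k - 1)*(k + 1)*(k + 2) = k^3 + 2*k^2 - k - 2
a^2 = a^2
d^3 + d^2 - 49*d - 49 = (d - 7)*(d + 1)*(d + 7)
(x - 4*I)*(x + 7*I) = x^2 + 3*I*x + 28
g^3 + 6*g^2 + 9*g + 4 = (g + 1)^2*(g + 4)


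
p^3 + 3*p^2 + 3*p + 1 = (p + 1)^3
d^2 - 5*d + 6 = (d - 3)*(d - 2)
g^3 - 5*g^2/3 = g^2*(g - 5/3)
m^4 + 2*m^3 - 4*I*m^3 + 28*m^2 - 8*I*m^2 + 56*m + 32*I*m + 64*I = (m + 2)*(m - 8*I)*(m + 2*I)^2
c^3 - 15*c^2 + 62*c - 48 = (c - 8)*(c - 6)*(c - 1)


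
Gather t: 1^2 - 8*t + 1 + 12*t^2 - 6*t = 12*t^2 - 14*t + 2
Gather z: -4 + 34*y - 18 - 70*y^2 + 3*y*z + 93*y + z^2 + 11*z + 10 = -70*y^2 + 127*y + z^2 + z*(3*y + 11) - 12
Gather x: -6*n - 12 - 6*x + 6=-6*n - 6*x - 6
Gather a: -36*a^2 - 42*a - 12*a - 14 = -36*a^2 - 54*a - 14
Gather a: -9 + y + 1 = y - 8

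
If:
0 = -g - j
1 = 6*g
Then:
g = 1/6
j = -1/6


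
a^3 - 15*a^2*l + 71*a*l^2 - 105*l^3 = (a - 7*l)*(a - 5*l)*(a - 3*l)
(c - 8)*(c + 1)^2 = c^3 - 6*c^2 - 15*c - 8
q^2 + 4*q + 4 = (q + 2)^2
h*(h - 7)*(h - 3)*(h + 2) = h^4 - 8*h^3 + h^2 + 42*h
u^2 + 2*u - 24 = (u - 4)*(u + 6)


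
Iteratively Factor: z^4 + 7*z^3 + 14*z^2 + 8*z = (z + 1)*(z^3 + 6*z^2 + 8*z) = z*(z + 1)*(z^2 + 6*z + 8) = z*(z + 1)*(z + 4)*(z + 2)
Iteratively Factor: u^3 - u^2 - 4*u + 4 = (u - 2)*(u^2 + u - 2) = (u - 2)*(u - 1)*(u + 2)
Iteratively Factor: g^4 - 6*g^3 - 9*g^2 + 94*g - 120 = (g - 5)*(g^3 - g^2 - 14*g + 24) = (g - 5)*(g + 4)*(g^2 - 5*g + 6) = (g - 5)*(g - 3)*(g + 4)*(g - 2)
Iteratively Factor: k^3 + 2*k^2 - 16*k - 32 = (k + 2)*(k^2 - 16) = (k + 2)*(k + 4)*(k - 4)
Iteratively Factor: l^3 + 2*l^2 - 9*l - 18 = (l + 2)*(l^2 - 9) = (l + 2)*(l + 3)*(l - 3)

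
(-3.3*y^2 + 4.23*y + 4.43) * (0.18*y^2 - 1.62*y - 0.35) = -0.594*y^4 + 6.1074*y^3 - 4.9002*y^2 - 8.6571*y - 1.5505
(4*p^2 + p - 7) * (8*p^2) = 32*p^4 + 8*p^3 - 56*p^2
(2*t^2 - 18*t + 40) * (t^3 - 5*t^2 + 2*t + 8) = 2*t^5 - 28*t^4 + 134*t^3 - 220*t^2 - 64*t + 320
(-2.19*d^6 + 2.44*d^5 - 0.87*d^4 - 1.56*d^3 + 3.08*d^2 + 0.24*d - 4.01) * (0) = 0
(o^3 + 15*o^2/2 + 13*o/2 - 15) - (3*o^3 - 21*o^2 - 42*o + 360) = -2*o^3 + 57*o^2/2 + 97*o/2 - 375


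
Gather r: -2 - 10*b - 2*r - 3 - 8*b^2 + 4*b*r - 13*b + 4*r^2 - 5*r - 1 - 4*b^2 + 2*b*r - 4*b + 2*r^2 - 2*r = -12*b^2 - 27*b + 6*r^2 + r*(6*b - 9) - 6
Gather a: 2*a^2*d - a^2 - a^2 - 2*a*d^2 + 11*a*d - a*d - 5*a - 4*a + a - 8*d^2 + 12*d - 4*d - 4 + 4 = a^2*(2*d - 2) + a*(-2*d^2 + 10*d - 8) - 8*d^2 + 8*d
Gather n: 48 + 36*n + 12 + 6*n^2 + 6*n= 6*n^2 + 42*n + 60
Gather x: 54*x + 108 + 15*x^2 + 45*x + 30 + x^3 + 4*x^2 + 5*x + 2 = x^3 + 19*x^2 + 104*x + 140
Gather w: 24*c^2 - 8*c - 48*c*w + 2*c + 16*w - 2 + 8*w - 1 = 24*c^2 - 6*c + w*(24 - 48*c) - 3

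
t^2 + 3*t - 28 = (t - 4)*(t + 7)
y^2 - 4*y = y*(y - 4)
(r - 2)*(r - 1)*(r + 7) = r^3 + 4*r^2 - 19*r + 14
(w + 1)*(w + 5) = w^2 + 6*w + 5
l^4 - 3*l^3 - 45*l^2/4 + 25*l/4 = l*(l - 5)*(l - 1/2)*(l + 5/2)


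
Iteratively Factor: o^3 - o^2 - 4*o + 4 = (o - 2)*(o^2 + o - 2) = (o - 2)*(o - 1)*(o + 2)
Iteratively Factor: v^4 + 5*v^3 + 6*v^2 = (v + 3)*(v^3 + 2*v^2) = (v + 2)*(v + 3)*(v^2) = v*(v + 2)*(v + 3)*(v)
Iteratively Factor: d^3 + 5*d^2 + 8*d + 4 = (d + 1)*(d^2 + 4*d + 4) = (d + 1)*(d + 2)*(d + 2)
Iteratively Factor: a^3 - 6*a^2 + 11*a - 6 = (a - 3)*(a^2 - 3*a + 2) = (a - 3)*(a - 1)*(a - 2)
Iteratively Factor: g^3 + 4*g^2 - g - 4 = (g + 1)*(g^2 + 3*g - 4) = (g - 1)*(g + 1)*(g + 4)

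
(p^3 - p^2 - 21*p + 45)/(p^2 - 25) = (p^2 - 6*p + 9)/(p - 5)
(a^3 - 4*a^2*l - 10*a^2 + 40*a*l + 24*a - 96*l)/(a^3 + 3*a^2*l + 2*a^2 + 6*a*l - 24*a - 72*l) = (a^2 - 4*a*l - 6*a + 24*l)/(a^2 + 3*a*l + 6*a + 18*l)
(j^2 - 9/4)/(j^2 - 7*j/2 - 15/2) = (j - 3/2)/(j - 5)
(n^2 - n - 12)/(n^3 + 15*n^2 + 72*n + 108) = (n - 4)/(n^2 + 12*n + 36)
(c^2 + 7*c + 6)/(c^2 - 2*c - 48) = (c + 1)/(c - 8)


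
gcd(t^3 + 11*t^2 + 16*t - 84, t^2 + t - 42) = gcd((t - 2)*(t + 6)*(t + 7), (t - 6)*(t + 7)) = t + 7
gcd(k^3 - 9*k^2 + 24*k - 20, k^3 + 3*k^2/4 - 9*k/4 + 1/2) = 1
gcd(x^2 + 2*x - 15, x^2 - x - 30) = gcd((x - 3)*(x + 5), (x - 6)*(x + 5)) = x + 5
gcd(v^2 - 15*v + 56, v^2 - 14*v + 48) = v - 8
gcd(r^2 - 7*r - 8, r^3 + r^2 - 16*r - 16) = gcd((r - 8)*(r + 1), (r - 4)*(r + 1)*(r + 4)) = r + 1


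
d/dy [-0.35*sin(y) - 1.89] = -0.35*cos(y)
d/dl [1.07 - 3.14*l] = -3.14000000000000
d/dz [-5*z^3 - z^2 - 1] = z*(-15*z - 2)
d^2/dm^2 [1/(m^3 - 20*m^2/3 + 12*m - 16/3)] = 6*((20 - 9*m)*(3*m^3 - 20*m^2 + 36*m - 16) + (9*m^2 - 40*m + 36)^2)/(3*m^3 - 20*m^2 + 36*m - 16)^3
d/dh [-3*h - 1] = -3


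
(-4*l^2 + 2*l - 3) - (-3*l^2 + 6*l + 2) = -l^2 - 4*l - 5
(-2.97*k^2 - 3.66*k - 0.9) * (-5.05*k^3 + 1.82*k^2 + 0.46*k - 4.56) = 14.9985*k^5 + 13.0776*k^4 - 3.4824*k^3 + 10.2216*k^2 + 16.2756*k + 4.104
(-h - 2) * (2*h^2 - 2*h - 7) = -2*h^3 - 2*h^2 + 11*h + 14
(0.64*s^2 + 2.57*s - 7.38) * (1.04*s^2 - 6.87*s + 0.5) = 0.6656*s^4 - 1.724*s^3 - 25.0111*s^2 + 51.9856*s - 3.69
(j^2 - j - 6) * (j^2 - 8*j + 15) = j^4 - 9*j^3 + 17*j^2 + 33*j - 90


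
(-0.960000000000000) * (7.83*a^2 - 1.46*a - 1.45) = -7.5168*a^2 + 1.4016*a + 1.392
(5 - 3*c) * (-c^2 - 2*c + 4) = 3*c^3 + c^2 - 22*c + 20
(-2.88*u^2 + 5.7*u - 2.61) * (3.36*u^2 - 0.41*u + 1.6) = -9.6768*u^4 + 20.3328*u^3 - 15.7146*u^2 + 10.1901*u - 4.176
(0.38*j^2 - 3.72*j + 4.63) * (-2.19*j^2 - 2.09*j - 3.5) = -0.8322*j^4 + 7.3526*j^3 - 3.6949*j^2 + 3.3433*j - 16.205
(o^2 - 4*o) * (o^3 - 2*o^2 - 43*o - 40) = o^5 - 6*o^4 - 35*o^3 + 132*o^2 + 160*o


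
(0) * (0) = 0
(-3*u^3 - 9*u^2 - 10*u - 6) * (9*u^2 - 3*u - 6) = -27*u^5 - 72*u^4 - 45*u^3 + 30*u^2 + 78*u + 36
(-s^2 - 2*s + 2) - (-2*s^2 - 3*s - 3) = s^2 + s + 5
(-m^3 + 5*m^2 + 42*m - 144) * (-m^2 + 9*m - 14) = m^5 - 14*m^4 + 17*m^3 + 452*m^2 - 1884*m + 2016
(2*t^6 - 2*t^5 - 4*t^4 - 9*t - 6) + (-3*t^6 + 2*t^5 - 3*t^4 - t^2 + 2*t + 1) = -t^6 - 7*t^4 - t^2 - 7*t - 5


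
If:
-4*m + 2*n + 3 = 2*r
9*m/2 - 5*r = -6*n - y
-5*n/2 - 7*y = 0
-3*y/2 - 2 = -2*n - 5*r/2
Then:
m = 726/1423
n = 679/4269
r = 5453/8538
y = -485/8538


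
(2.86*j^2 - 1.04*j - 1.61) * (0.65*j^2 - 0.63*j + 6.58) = 1.859*j^4 - 2.4778*j^3 + 18.4275*j^2 - 5.8289*j - 10.5938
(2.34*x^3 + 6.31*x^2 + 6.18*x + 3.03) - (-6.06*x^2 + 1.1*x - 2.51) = 2.34*x^3 + 12.37*x^2 + 5.08*x + 5.54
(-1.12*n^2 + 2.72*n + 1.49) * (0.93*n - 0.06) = -1.0416*n^3 + 2.5968*n^2 + 1.2225*n - 0.0894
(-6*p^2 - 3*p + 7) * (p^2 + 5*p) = -6*p^4 - 33*p^3 - 8*p^2 + 35*p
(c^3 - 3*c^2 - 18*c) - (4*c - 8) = c^3 - 3*c^2 - 22*c + 8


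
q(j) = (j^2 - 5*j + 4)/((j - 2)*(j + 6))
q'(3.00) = 0.36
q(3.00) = -0.22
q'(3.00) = 0.36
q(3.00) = -0.22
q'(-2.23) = 0.63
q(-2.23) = -1.26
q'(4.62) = 0.11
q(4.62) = 0.08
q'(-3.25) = 1.17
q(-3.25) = -2.13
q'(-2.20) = 0.62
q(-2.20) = -1.24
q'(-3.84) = 1.88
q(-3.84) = -3.01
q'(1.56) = 1.44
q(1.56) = 0.41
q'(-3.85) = 1.90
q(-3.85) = -3.03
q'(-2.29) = 0.65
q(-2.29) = -1.30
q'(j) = (2*j - 5)/((j - 2)*(j + 6)) - (j^2 - 5*j + 4)/((j - 2)*(j + 6)^2) - (j^2 - 5*j + 4)/((j - 2)^2*(j + 6))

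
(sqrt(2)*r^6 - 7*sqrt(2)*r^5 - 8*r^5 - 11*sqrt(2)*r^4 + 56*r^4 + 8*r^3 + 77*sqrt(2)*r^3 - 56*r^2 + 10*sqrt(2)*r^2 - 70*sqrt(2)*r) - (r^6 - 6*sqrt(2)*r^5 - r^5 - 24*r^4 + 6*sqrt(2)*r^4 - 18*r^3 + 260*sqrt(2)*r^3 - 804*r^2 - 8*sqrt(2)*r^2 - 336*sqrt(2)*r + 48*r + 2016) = -r^6 + sqrt(2)*r^6 - 7*r^5 - sqrt(2)*r^5 - 17*sqrt(2)*r^4 + 80*r^4 - 183*sqrt(2)*r^3 + 26*r^3 + 18*sqrt(2)*r^2 + 748*r^2 - 48*r + 266*sqrt(2)*r - 2016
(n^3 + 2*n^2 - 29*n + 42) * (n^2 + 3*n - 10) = n^5 + 5*n^4 - 33*n^3 - 65*n^2 + 416*n - 420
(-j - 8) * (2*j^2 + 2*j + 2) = -2*j^3 - 18*j^2 - 18*j - 16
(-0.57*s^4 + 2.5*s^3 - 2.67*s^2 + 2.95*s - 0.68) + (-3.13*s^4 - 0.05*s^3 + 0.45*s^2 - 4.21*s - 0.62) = -3.7*s^4 + 2.45*s^3 - 2.22*s^2 - 1.26*s - 1.3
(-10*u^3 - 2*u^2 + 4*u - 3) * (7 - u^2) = 10*u^5 + 2*u^4 - 74*u^3 - 11*u^2 + 28*u - 21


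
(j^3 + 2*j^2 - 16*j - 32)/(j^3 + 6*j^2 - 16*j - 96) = (j + 2)/(j + 6)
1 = 1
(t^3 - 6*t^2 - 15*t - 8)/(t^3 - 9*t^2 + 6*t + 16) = (t + 1)/(t - 2)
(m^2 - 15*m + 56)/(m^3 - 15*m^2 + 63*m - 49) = (m - 8)/(m^2 - 8*m + 7)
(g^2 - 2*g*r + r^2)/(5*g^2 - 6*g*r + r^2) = (-g + r)/(-5*g + r)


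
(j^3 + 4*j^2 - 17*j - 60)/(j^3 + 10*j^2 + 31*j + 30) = (j - 4)/(j + 2)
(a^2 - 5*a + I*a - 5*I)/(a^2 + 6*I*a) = (a^2 + a*(-5 + I) - 5*I)/(a*(a + 6*I))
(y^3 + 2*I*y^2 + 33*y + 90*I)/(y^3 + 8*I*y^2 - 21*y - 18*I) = (y^2 - I*y + 30)/(y^2 + 5*I*y - 6)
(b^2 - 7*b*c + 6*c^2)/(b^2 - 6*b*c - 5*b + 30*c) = (b - c)/(b - 5)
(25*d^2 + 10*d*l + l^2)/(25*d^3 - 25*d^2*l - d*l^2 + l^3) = (5*d + l)/(5*d^2 - 6*d*l + l^2)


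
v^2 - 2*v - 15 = (v - 5)*(v + 3)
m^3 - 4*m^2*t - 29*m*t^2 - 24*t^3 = (m - 8*t)*(m + t)*(m + 3*t)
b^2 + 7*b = b*(b + 7)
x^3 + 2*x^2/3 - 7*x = x*(x - 7/3)*(x + 3)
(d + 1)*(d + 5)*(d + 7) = d^3 + 13*d^2 + 47*d + 35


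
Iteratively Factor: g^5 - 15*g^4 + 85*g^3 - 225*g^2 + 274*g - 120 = (g - 4)*(g^4 - 11*g^3 + 41*g^2 - 61*g + 30) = (g - 4)*(g - 2)*(g^3 - 9*g^2 + 23*g - 15) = (g - 5)*(g - 4)*(g - 2)*(g^2 - 4*g + 3) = (g - 5)*(g - 4)*(g - 3)*(g - 2)*(g - 1)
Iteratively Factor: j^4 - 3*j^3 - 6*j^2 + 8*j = (j - 4)*(j^3 + j^2 - 2*j) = (j - 4)*(j - 1)*(j^2 + 2*j) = j*(j - 4)*(j - 1)*(j + 2)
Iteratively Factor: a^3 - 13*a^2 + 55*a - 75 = (a - 3)*(a^2 - 10*a + 25) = (a - 5)*(a - 3)*(a - 5)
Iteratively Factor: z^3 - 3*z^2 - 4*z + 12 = (z - 3)*(z^2 - 4) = (z - 3)*(z + 2)*(z - 2)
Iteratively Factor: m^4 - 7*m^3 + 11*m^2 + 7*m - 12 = (m - 1)*(m^3 - 6*m^2 + 5*m + 12) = (m - 1)*(m + 1)*(m^2 - 7*m + 12) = (m - 4)*(m - 1)*(m + 1)*(m - 3)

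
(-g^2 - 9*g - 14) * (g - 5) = -g^3 - 4*g^2 + 31*g + 70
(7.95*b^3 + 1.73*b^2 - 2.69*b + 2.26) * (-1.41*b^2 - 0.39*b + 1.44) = -11.2095*b^5 - 5.5398*b^4 + 14.5662*b^3 + 0.353700000000001*b^2 - 4.755*b + 3.2544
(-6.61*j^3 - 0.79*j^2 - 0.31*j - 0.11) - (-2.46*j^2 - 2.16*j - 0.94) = -6.61*j^3 + 1.67*j^2 + 1.85*j + 0.83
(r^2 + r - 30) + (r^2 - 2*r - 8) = 2*r^2 - r - 38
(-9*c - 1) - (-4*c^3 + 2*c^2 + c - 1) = 4*c^3 - 2*c^2 - 10*c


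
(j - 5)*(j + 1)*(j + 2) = j^3 - 2*j^2 - 13*j - 10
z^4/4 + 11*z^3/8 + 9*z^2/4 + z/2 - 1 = (z/4 + 1/2)*(z - 1/2)*(z + 2)^2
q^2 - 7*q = q*(q - 7)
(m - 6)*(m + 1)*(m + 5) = m^3 - 31*m - 30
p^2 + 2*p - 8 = (p - 2)*(p + 4)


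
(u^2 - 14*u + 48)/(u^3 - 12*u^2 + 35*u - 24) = (u - 6)/(u^2 - 4*u + 3)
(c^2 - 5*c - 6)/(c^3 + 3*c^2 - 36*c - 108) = (c + 1)/(c^2 + 9*c + 18)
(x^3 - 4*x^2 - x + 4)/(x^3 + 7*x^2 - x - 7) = (x - 4)/(x + 7)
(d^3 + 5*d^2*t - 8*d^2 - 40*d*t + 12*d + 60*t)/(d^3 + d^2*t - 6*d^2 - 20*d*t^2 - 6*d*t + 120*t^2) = (2 - d)/(-d + 4*t)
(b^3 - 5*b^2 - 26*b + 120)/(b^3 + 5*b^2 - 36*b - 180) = (b - 4)/(b + 6)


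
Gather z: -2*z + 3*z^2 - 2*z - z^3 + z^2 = -z^3 + 4*z^2 - 4*z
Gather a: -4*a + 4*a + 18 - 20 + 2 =0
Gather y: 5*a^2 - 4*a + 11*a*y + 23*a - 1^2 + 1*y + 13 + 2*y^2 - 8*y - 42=5*a^2 + 19*a + 2*y^2 + y*(11*a - 7) - 30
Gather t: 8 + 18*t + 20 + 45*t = 63*t + 28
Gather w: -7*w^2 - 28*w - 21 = -7*w^2 - 28*w - 21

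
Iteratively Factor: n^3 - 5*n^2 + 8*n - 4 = (n - 2)*(n^2 - 3*n + 2) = (n - 2)*(n - 1)*(n - 2)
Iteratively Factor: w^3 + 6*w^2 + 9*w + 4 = (w + 1)*(w^2 + 5*w + 4) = (w + 1)*(w + 4)*(w + 1)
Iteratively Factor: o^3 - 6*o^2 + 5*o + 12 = (o + 1)*(o^2 - 7*o + 12) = (o - 3)*(o + 1)*(o - 4)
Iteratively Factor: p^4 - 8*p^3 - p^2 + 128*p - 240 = (p - 4)*(p^3 - 4*p^2 - 17*p + 60) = (p - 5)*(p - 4)*(p^2 + p - 12) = (p - 5)*(p - 4)*(p - 3)*(p + 4)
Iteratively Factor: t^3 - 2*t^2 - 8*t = (t - 4)*(t^2 + 2*t) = (t - 4)*(t + 2)*(t)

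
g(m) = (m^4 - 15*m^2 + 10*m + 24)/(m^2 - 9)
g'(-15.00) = -30.07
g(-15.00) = 218.17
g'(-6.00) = -13.11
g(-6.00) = 26.67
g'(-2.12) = -17.15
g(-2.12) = 9.86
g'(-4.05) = -17.17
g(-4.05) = 0.88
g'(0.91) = 1.17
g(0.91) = -2.61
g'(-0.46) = -2.47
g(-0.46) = -1.85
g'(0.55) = 0.31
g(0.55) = -2.88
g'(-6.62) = -14.00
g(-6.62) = 35.06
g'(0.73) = 0.74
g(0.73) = -2.79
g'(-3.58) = -36.89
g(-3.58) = -10.42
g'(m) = -2*m*(m^4 - 15*m^2 + 10*m + 24)/(m^2 - 9)^2 + (4*m^3 - 30*m + 10)/(m^2 - 9) = 2*(m^3 + 6*m^2 + 9*m - 5)/(m^2 + 6*m + 9)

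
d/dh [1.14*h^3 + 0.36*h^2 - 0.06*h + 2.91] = 3.42*h^2 + 0.72*h - 0.06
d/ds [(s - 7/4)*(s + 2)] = 2*s + 1/4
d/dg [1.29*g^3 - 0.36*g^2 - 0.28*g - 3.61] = 3.87*g^2 - 0.72*g - 0.28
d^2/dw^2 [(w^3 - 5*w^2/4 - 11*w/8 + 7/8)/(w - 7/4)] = 2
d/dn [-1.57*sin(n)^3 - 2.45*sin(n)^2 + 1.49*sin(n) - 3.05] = (-4.71*sin(n)^2 - 4.9*sin(n) + 1.49)*cos(n)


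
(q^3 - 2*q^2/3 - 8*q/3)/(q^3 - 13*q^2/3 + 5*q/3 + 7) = q*(3*q^2 - 2*q - 8)/(3*q^3 - 13*q^2 + 5*q + 21)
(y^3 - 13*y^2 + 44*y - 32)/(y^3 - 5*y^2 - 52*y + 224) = (y - 1)/(y + 7)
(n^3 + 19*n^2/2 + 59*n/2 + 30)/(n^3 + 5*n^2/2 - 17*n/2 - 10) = (2*n^2 + 11*n + 15)/(2*n^2 - 3*n - 5)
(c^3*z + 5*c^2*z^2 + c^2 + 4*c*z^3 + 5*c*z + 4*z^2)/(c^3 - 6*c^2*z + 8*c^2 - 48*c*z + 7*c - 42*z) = (c^3*z + 5*c^2*z^2 + c^2 + 4*c*z^3 + 5*c*z + 4*z^2)/(c^3 - 6*c^2*z + 8*c^2 - 48*c*z + 7*c - 42*z)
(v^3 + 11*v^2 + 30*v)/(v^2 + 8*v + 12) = v*(v + 5)/(v + 2)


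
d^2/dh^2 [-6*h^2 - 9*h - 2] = -12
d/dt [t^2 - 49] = 2*t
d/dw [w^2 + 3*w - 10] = 2*w + 3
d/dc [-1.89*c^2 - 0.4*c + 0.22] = -3.78*c - 0.4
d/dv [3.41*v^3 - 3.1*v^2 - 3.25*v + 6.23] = 10.23*v^2 - 6.2*v - 3.25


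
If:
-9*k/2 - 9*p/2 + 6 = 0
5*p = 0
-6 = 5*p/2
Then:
No Solution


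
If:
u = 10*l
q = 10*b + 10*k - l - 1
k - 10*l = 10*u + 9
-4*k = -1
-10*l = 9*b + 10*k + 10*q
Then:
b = -35/218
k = 1/4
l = -7/88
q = -249/9592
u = -35/44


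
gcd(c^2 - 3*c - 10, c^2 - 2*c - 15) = c - 5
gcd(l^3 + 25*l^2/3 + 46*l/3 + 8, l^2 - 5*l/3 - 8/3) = l + 1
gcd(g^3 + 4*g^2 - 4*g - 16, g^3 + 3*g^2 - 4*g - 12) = g^2 - 4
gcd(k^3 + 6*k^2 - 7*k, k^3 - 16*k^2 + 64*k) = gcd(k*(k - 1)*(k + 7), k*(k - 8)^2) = k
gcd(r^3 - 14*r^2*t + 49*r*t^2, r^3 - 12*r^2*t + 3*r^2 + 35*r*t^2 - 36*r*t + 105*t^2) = r - 7*t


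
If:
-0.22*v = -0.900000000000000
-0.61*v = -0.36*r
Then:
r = 6.93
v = 4.09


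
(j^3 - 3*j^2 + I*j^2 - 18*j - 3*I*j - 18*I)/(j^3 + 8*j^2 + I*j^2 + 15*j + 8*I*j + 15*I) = (j - 6)/(j + 5)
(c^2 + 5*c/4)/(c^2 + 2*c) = (c + 5/4)/(c + 2)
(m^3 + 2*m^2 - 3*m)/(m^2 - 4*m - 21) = m*(m - 1)/(m - 7)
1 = 1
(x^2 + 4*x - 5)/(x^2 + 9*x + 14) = (x^2 + 4*x - 5)/(x^2 + 9*x + 14)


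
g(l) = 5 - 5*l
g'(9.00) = -5.00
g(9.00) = -40.00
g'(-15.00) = -5.00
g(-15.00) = 80.00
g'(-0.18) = -5.00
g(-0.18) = 5.90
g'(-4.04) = -5.00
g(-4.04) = 25.20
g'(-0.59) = -5.00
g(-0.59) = 7.95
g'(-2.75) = -5.00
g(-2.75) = 18.75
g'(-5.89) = -5.00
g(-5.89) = 34.45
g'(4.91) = -5.00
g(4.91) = -19.55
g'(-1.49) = -5.00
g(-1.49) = 12.45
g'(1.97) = -5.00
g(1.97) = -4.85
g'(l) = -5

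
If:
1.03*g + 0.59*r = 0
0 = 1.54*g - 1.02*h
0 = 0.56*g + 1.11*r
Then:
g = 0.00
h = 0.00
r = 0.00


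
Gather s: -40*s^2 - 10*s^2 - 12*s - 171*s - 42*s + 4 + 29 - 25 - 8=-50*s^2 - 225*s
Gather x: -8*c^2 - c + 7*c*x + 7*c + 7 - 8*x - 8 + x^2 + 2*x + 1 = -8*c^2 + 6*c + x^2 + x*(7*c - 6)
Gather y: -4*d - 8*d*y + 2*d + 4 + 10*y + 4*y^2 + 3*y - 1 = -2*d + 4*y^2 + y*(13 - 8*d) + 3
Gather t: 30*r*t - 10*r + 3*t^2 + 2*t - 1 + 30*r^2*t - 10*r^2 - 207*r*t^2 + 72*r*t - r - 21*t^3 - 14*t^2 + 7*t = -10*r^2 - 11*r - 21*t^3 + t^2*(-207*r - 11) + t*(30*r^2 + 102*r + 9) - 1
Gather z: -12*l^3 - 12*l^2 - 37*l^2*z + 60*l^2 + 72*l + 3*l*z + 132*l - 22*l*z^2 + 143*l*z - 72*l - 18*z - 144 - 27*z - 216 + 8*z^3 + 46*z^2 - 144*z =-12*l^3 + 48*l^2 + 132*l + 8*z^3 + z^2*(46 - 22*l) + z*(-37*l^2 + 146*l - 189) - 360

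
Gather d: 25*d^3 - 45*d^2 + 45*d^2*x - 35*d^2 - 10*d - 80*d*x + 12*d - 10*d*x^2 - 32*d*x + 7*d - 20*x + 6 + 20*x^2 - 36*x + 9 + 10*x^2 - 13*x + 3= 25*d^3 + d^2*(45*x - 80) + d*(-10*x^2 - 112*x + 9) + 30*x^2 - 69*x + 18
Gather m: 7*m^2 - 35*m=7*m^2 - 35*m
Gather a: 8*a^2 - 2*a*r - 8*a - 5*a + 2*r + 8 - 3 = 8*a^2 + a*(-2*r - 13) + 2*r + 5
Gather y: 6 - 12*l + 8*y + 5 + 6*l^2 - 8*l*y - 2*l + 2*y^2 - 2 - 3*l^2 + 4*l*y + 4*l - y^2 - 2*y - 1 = 3*l^2 - 10*l + y^2 + y*(6 - 4*l) + 8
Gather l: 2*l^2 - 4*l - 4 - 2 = 2*l^2 - 4*l - 6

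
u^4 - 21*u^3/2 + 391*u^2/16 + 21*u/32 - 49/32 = (u - 7)*(u - 7/2)*(u - 1/4)*(u + 1/4)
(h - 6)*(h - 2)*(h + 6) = h^3 - 2*h^2 - 36*h + 72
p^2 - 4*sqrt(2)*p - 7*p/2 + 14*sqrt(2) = (p - 7/2)*(p - 4*sqrt(2))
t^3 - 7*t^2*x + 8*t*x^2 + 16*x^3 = (t - 4*x)^2*(t + x)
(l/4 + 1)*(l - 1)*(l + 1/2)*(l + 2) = l^4/4 + 11*l^3/8 + 9*l^2/8 - 7*l/4 - 1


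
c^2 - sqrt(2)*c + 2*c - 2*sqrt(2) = (c + 2)*(c - sqrt(2))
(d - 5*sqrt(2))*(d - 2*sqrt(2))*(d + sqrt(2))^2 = d^4 - 5*sqrt(2)*d^3 - 6*d^2 + 26*sqrt(2)*d + 40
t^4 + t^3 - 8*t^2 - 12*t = t*(t - 3)*(t + 2)^2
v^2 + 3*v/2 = v*(v + 3/2)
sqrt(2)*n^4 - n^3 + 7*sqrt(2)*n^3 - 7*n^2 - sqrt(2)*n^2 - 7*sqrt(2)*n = n*(n + 7)*(n - sqrt(2))*(sqrt(2)*n + 1)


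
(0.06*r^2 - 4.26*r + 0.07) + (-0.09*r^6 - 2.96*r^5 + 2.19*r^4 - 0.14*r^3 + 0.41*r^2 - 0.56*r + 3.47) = -0.09*r^6 - 2.96*r^5 + 2.19*r^4 - 0.14*r^3 + 0.47*r^2 - 4.82*r + 3.54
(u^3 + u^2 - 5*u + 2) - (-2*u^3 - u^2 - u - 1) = 3*u^3 + 2*u^2 - 4*u + 3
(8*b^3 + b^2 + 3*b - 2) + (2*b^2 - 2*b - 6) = 8*b^3 + 3*b^2 + b - 8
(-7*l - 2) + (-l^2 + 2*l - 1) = -l^2 - 5*l - 3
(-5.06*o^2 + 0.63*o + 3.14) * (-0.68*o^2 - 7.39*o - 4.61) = 3.4408*o^4 + 36.965*o^3 + 16.5357*o^2 - 26.1089*o - 14.4754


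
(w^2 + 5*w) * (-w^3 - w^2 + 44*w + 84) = -w^5 - 6*w^4 + 39*w^3 + 304*w^2 + 420*w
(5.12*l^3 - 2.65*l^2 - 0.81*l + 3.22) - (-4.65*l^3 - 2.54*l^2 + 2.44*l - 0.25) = 9.77*l^3 - 0.11*l^2 - 3.25*l + 3.47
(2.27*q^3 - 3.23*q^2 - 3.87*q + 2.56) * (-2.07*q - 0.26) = -4.6989*q^4 + 6.0959*q^3 + 8.8507*q^2 - 4.293*q - 0.6656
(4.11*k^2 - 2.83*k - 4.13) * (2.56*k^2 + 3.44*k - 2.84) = 10.5216*k^4 + 6.8936*k^3 - 31.9804*k^2 - 6.17*k + 11.7292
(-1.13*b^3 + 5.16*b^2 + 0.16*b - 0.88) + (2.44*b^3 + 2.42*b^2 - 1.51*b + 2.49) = 1.31*b^3 + 7.58*b^2 - 1.35*b + 1.61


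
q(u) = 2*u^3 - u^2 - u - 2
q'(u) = 6*u^2 - 2*u - 1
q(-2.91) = -56.84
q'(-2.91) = 55.63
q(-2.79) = -50.43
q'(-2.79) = 51.28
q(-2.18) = -25.29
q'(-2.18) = 31.87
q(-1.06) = -4.45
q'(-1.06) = 7.86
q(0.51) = -2.50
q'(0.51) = -0.46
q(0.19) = -2.21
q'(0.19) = -1.16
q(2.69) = 27.00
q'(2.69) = 37.04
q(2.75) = 29.28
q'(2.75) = 38.88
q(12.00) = 3298.00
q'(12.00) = 839.00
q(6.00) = 388.00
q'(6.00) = 203.00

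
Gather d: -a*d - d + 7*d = d*(6 - a)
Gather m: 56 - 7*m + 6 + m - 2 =60 - 6*m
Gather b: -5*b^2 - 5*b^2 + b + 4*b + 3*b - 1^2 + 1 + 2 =-10*b^2 + 8*b + 2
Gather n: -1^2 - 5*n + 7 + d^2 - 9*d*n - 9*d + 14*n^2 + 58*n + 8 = d^2 - 9*d + 14*n^2 + n*(53 - 9*d) + 14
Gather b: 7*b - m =7*b - m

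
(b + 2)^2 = b^2 + 4*b + 4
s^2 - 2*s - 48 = (s - 8)*(s + 6)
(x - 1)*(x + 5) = x^2 + 4*x - 5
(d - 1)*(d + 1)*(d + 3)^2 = d^4 + 6*d^3 + 8*d^2 - 6*d - 9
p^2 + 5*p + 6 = (p + 2)*(p + 3)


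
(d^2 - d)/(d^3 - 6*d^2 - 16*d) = (1 - d)/(-d^2 + 6*d + 16)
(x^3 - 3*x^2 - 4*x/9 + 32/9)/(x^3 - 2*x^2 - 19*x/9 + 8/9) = (3*x - 4)/(3*x - 1)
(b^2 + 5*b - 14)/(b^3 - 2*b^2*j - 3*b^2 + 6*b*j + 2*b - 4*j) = (b + 7)/(b^2 - 2*b*j - b + 2*j)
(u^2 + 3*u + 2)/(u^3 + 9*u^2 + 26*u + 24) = (u + 1)/(u^2 + 7*u + 12)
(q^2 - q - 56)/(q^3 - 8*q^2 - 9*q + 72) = (q + 7)/(q^2 - 9)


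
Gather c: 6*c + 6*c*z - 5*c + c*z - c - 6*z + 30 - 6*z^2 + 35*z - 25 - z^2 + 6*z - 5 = 7*c*z - 7*z^2 + 35*z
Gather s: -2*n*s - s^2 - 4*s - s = -s^2 + s*(-2*n - 5)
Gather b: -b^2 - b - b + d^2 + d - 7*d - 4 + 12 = -b^2 - 2*b + d^2 - 6*d + 8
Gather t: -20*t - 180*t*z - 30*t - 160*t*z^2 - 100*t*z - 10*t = t*(-160*z^2 - 280*z - 60)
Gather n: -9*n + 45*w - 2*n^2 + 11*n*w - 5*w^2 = -2*n^2 + n*(11*w - 9) - 5*w^2 + 45*w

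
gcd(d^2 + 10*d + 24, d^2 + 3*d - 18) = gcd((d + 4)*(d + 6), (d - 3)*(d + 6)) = d + 6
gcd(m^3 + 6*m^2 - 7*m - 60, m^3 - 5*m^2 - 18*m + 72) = m^2 + m - 12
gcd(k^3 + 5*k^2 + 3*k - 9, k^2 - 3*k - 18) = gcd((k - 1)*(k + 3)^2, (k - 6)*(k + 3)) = k + 3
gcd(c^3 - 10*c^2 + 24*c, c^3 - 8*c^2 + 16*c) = c^2 - 4*c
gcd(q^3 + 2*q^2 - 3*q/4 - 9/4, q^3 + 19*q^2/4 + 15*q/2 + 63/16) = q^2 + 3*q + 9/4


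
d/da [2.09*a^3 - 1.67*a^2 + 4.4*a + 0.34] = 6.27*a^2 - 3.34*a + 4.4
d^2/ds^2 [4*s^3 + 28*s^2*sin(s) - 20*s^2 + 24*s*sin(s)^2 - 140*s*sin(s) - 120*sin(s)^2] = -28*s^2*sin(s) + 140*s*sin(s) + 112*s*cos(s) + 48*s*cos(2*s) + 24*s + 56*sin(s) + 48*sin(2*s) - 280*cos(s) - 240*cos(2*s) - 40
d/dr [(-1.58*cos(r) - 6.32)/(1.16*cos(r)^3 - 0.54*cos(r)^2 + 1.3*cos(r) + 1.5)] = (-3.6656*cos(r)^3 - 21.1404*cos(r)^2 + 6.8256*cos(r) - 5.846)*sin(r)/(1.3456*cos(r)^6 - 1.2528*cos(r)^5 + 3.3076*cos(r)^4 + 2.076*cos(r)^3 + 0.07*cos(r)^2 + 3.9*cos(r) + 2.25)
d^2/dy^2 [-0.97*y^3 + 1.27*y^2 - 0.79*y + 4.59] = 2.54 - 5.82*y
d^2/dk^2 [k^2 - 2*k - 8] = 2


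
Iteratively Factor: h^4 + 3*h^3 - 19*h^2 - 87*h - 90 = (h + 2)*(h^3 + h^2 - 21*h - 45) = (h + 2)*(h + 3)*(h^2 - 2*h - 15) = (h + 2)*(h + 3)^2*(h - 5)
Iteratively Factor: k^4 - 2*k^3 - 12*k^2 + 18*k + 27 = (k + 1)*(k^3 - 3*k^2 - 9*k + 27) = (k - 3)*(k + 1)*(k^2 - 9) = (k - 3)^2*(k + 1)*(k + 3)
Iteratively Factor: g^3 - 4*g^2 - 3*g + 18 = (g - 3)*(g^2 - g - 6) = (g - 3)*(g + 2)*(g - 3)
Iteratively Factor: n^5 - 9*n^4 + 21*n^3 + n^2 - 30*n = (n)*(n^4 - 9*n^3 + 21*n^2 + n - 30) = n*(n + 1)*(n^3 - 10*n^2 + 31*n - 30) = n*(n - 3)*(n + 1)*(n^2 - 7*n + 10) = n*(n - 3)*(n - 2)*(n + 1)*(n - 5)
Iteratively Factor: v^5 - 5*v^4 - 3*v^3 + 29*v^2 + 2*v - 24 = (v - 4)*(v^4 - v^3 - 7*v^2 + v + 6) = (v - 4)*(v - 1)*(v^3 - 7*v - 6) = (v - 4)*(v - 3)*(v - 1)*(v^2 + 3*v + 2) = (v - 4)*(v - 3)*(v - 1)*(v + 1)*(v + 2)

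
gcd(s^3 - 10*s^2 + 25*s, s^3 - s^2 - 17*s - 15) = s - 5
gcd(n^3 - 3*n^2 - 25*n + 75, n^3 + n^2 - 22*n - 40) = n - 5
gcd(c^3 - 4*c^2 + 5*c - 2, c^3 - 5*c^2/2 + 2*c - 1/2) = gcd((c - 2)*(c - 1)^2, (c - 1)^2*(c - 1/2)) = c^2 - 2*c + 1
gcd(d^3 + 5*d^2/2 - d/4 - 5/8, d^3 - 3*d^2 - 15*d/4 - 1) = d + 1/2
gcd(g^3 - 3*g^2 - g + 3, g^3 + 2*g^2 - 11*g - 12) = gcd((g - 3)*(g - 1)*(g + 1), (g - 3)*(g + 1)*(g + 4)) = g^2 - 2*g - 3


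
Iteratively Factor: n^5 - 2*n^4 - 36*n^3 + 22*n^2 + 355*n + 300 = (n - 5)*(n^4 + 3*n^3 - 21*n^2 - 83*n - 60) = (n - 5)^2*(n^3 + 8*n^2 + 19*n + 12) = (n - 5)^2*(n + 3)*(n^2 + 5*n + 4) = (n - 5)^2*(n + 1)*(n + 3)*(n + 4)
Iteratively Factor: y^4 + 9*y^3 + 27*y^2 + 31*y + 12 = (y + 1)*(y^3 + 8*y^2 + 19*y + 12) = (y + 1)^2*(y^2 + 7*y + 12) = (y + 1)^2*(y + 4)*(y + 3)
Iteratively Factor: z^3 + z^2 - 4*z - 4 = (z - 2)*(z^2 + 3*z + 2) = (z - 2)*(z + 1)*(z + 2)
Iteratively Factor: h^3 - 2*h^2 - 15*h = (h - 5)*(h^2 + 3*h) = (h - 5)*(h + 3)*(h)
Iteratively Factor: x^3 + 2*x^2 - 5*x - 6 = (x + 1)*(x^2 + x - 6) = (x - 2)*(x + 1)*(x + 3)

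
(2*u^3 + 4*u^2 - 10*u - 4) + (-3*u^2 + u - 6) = 2*u^3 + u^2 - 9*u - 10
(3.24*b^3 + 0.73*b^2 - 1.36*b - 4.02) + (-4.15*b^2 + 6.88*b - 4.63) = 3.24*b^3 - 3.42*b^2 + 5.52*b - 8.65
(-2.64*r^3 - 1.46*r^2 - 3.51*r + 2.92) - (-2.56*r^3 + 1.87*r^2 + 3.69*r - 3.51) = -0.0800000000000001*r^3 - 3.33*r^2 - 7.2*r + 6.43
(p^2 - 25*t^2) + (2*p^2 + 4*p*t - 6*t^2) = 3*p^2 + 4*p*t - 31*t^2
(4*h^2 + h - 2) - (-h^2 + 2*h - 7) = 5*h^2 - h + 5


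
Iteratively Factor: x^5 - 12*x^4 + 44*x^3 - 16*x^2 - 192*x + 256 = (x - 4)*(x^4 - 8*x^3 + 12*x^2 + 32*x - 64) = (x - 4)^2*(x^3 - 4*x^2 - 4*x + 16) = (x - 4)^3*(x^2 - 4) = (x - 4)^3*(x - 2)*(x + 2)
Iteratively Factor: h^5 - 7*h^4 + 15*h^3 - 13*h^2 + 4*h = (h - 1)*(h^4 - 6*h^3 + 9*h^2 - 4*h) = (h - 4)*(h - 1)*(h^3 - 2*h^2 + h) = (h - 4)*(h - 1)^2*(h^2 - h) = h*(h - 4)*(h - 1)^2*(h - 1)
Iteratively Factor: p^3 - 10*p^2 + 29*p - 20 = (p - 1)*(p^2 - 9*p + 20) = (p - 5)*(p - 1)*(p - 4)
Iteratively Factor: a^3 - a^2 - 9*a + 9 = (a + 3)*(a^2 - 4*a + 3) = (a - 3)*(a + 3)*(a - 1)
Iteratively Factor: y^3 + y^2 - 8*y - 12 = (y + 2)*(y^2 - y - 6) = (y + 2)^2*(y - 3)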